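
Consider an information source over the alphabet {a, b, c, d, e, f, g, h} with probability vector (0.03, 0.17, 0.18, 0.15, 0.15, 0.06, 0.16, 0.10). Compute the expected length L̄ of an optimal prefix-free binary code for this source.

Repeatedly combine the two least-probable nodes; the expected code length is the sum of the merged weights.
merge 3/100 + 3/50 → 9/100
merge 9/100 + 1/10 → 19/100
merge 3/20 + 3/20 → 3/10
merge 4/25 + 17/100 → 33/100
merge 9/50 + 19/100 → 37/100
merge 3/10 + 33/100 → 63/100
merge 37/100 + 63/100 → 1
L = 9/100 + 19/100 + 3/10 + 33/100 + 37/100 + 63/100 + 1 = 291/100 = 2.91 bits/symbol.

2.91 bits/symbol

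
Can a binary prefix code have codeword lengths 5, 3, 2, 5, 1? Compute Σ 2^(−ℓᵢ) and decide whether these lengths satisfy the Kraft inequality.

0.9375; yes

With common denominator 2^5 = 32: Σ 2^(−ℓᵢ) = 1/32 + 4/32 + 8/32 + 1/32 + 16/32 = 30/32 = 0.9375.
Kraft's inequality requires Σ ≤ 1; here Σ = 0.9375 ≤ 1, so such a prefix code exists.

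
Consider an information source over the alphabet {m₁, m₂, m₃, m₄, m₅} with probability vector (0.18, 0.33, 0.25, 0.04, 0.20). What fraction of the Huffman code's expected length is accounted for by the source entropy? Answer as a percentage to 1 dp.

Entropy H = −Σ p log₂ p ≈ 2.1233 bits.
Huffman merges: 1/25+9/50→11/50; 1/5+11/50→21/50; 1/4+33/100→29/50; 21/50+29/50→1. L = 111/50 ≈ 2.2200.
Efficiency = H/L = 2.1233/2.2200 = 95.6%.

95.6%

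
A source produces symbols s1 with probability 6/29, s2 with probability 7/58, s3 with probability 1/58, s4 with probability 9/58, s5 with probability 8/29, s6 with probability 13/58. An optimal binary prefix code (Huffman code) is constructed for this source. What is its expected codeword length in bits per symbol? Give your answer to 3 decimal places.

2.431 bits/symbol

Repeatedly combine the two least-probable nodes; the expected code length is the sum of the merged weights.
merge 1/58 + 7/58 → 4/29
merge 4/29 + 9/58 → 17/58
merge 6/29 + 13/58 → 25/58
merge 8/29 + 17/58 → 33/58
merge 25/58 + 33/58 → 1
L = 4/29 + 17/58 + 25/58 + 33/58 + 1 = 141/58 ≈ 2.431 bits/symbol.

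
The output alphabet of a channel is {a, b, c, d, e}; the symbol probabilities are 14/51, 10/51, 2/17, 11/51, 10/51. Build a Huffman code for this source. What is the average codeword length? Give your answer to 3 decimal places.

2.314 bits/symbol

Repeatedly combine the two least-probable nodes; the expected code length is the sum of the merged weights.
merge 2/17 + 10/51 → 16/51
merge 10/51 + 11/51 → 7/17
merge 14/51 + 16/51 → 10/17
merge 7/17 + 10/17 → 1
L = 16/51 + 7/17 + 10/17 + 1 = 118/51 ≈ 2.314 bits/symbol.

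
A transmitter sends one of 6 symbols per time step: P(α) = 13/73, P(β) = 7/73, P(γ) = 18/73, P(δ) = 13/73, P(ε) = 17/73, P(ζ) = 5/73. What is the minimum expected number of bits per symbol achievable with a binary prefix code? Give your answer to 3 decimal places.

2.507 bits/symbol

Repeatedly combine the two least-probable nodes; the expected code length is the sum of the merged weights.
merge 5/73 + 7/73 → 12/73
merge 12/73 + 13/73 → 25/73
merge 13/73 + 17/73 → 30/73
merge 18/73 + 25/73 → 43/73
merge 30/73 + 43/73 → 1
L = 12/73 + 25/73 + 30/73 + 43/73 + 1 = 183/73 ≈ 2.507 bits/symbol.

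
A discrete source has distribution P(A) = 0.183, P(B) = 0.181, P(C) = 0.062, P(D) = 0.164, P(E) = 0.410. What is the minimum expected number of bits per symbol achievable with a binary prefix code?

Repeatedly combine the two least-probable nodes; the expected code length is the sum of the merged weights.
merge 31/500 + 41/250 → 113/500
merge 181/1000 + 183/1000 → 91/250
merge 113/500 + 91/250 → 59/100
merge 41/100 + 59/100 → 1
L = 113/500 + 91/250 + 59/100 + 1 = 109/50 = 2.18 bits/symbol.

2.18 bits/symbol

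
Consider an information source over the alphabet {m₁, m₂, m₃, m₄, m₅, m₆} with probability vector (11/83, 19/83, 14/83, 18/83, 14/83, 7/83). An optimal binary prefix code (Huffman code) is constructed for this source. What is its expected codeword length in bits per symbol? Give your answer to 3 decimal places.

Repeatedly combine the two least-probable nodes; the expected code length is the sum of the merged weights.
merge 7/83 + 11/83 → 18/83
merge 14/83 + 14/83 → 28/83
merge 18/83 + 18/83 → 36/83
merge 19/83 + 28/83 → 47/83
merge 36/83 + 47/83 → 1
L = 18/83 + 28/83 + 36/83 + 47/83 + 1 = 212/83 ≈ 2.554 bits/symbol.

2.554 bits/symbol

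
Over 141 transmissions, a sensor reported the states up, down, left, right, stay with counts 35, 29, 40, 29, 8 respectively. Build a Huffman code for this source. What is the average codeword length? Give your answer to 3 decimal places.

Probabilities are the counts divided by 141.
Repeatedly combine the two least-probable nodes; the expected code length is the sum of the merged weights.
merge 8/141 + 29/141 → 37/141
merge 29/141 + 35/141 → 64/141
merge 37/141 + 40/141 → 77/141
merge 64/141 + 77/141 → 1
L = 37/141 + 64/141 + 77/141 + 1 = 319/141 ≈ 2.262 bits/symbol.

2.262 bits/symbol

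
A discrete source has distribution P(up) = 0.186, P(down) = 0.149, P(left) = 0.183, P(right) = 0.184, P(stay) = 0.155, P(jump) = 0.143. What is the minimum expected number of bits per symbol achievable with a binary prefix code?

2.63 bits/symbol

Repeatedly combine the two least-probable nodes; the expected code length is the sum of the merged weights.
merge 143/1000 + 149/1000 → 73/250
merge 31/200 + 183/1000 → 169/500
merge 23/125 + 93/500 → 37/100
merge 73/250 + 169/500 → 63/100
merge 37/100 + 63/100 → 1
L = 73/250 + 169/500 + 37/100 + 63/100 + 1 = 263/100 = 2.63 bits/symbol.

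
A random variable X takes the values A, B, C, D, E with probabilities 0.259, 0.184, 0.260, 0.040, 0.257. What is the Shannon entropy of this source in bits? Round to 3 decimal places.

H = −Σ pᵢ log₂ pᵢ.
−0.259·log₂(0.259) = 0.5048
−0.184·log₂(0.184) = 0.4494
−0.260·log₂(0.260) = 0.5053
−0.040·log₂(0.040) = 0.1858
−0.257·log₂(0.257) = 0.5038
Sum ≈ 2.1490 → 2.149 bits.

2.149 bits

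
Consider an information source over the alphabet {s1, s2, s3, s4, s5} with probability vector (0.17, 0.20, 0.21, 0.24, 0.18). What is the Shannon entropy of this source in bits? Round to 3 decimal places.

H = −Σ pᵢ log₂ pᵢ.
−0.17·log₂(0.17) = 0.4346
−0.20·log₂(0.20) = 0.4644
−0.21·log₂(0.21) = 0.4728
−0.24·log₂(0.24) = 0.4941
−0.18·log₂(0.18) = 0.4453
Sum ≈ 2.3112 → 2.311 bits.

2.311 bits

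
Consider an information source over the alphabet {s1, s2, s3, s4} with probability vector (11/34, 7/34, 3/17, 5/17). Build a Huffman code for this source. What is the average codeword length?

Repeatedly combine the two least-probable nodes; the expected code length is the sum of the merged weights.
merge 3/17 + 7/34 → 13/34
merge 5/17 + 11/34 → 21/34
merge 13/34 + 21/34 → 1
L = 13/34 + 21/34 + 1 = 2 bits/symbol.

2 bits/symbol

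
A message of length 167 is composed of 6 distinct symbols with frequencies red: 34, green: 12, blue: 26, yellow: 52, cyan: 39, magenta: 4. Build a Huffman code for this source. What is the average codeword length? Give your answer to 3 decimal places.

Probabilities are the counts divided by 167.
Repeatedly combine the two least-probable nodes; the expected code length is the sum of the merged weights.
merge 4/167 + 12/167 → 16/167
merge 16/167 + 26/167 → 42/167
merge 34/167 + 39/167 → 73/167
merge 42/167 + 52/167 → 94/167
merge 73/167 + 94/167 → 1
L = 16/167 + 42/167 + 73/167 + 94/167 + 1 = 392/167 ≈ 2.347 bits/symbol.

2.347 bits/symbol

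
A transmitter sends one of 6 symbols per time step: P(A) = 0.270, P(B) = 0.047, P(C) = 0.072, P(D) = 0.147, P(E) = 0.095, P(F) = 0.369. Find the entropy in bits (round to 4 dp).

2.2506 bits

H = −Σ pᵢ log₂ pᵢ.
−0.270·log₂(0.270) = 0.5100
−0.047·log₂(0.047) = 0.2073
−0.072·log₂(0.072) = 0.2733
−0.147·log₂(0.147) = 0.4066
−0.095·log₂(0.095) = 0.3226
−0.369·log₂(0.369) = 0.5307
Sum ≈ 2.2506 → 2.2506 bits.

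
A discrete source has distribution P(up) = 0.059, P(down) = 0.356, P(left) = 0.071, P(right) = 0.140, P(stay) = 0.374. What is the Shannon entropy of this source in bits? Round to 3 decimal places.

1.970 bits

H = −Σ pᵢ log₂ pᵢ.
−0.059·log₂(0.059) = 0.2409
−0.356·log₂(0.356) = 0.5305
−0.071·log₂(0.071) = 0.2709
−0.140·log₂(0.140) = 0.3971
−0.374·log₂(0.374) = 0.5307
Sum ≈ 1.9701 → 1.970 bits.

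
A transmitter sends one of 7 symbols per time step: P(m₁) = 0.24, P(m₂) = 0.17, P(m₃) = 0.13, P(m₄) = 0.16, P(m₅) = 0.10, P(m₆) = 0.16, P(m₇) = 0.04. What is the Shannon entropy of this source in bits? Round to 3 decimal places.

H = −Σ pᵢ log₂ pᵢ.
−0.24·log₂(0.24) = 0.4941
−0.17·log₂(0.17) = 0.4346
−0.13·log₂(0.13) = 0.3826
−0.16·log₂(0.16) = 0.4230
−0.10·log₂(0.10) = 0.3322
−0.16·log₂(0.16) = 0.4230
−0.04·log₂(0.04) = 0.1858
Sum ≈ 2.6753 → 2.675 bits.

2.675 bits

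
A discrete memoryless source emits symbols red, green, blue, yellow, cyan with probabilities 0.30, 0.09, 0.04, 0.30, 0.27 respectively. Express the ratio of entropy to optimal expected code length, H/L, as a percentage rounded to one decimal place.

Entropy H = −Σ p log₂ p ≈ 2.0506 bits.
Huffman merges: 1/25+9/100→13/100; 13/100+27/100→2/5; 3/10+3/10→3/5; 2/5+3/5→1. L = 213/100 ≈ 2.1300.
Efficiency = H/L = 2.0506/2.1300 = 96.3%.

96.3%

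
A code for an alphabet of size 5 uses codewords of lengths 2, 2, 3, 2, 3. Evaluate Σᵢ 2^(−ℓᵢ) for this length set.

1

With common denominator 2^3 = 8: Σ 2^(−ℓᵢ) = 2/8 + 2/8 + 1/8 + 2/8 + 1/8 = 8/8 = 1.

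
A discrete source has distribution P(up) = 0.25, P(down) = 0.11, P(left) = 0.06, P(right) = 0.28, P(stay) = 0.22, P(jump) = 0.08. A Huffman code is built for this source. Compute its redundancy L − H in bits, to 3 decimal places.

0.010 bits

Entropy H = −Σ p log₂ p ≈ 2.3801 bits.
Huffman merges: 3/50+2/25→7/50; 11/100+7/50→1/4; 11/50+1/4→47/100; 1/4+7/25→53/100; 47/100+53/100→1. L = 239/100 ≈ 2.3900.
L − H = 2.3900 − 2.3801 = 0.010 bits.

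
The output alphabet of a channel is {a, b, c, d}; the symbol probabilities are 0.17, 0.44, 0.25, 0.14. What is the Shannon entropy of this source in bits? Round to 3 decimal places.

1.853 bits

H = −Σ pᵢ log₂ pᵢ.
−0.17·log₂(0.17) = 0.4346
−0.44·log₂(0.44) = 0.5211
−0.25·log₂(0.25) = 0.5000
−0.14·log₂(0.14) = 0.3971
Sum ≈ 1.8528 → 1.853 bits.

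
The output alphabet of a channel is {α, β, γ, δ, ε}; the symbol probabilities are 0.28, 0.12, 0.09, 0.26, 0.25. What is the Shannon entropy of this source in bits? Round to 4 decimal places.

H = −Σ pᵢ log₂ pᵢ.
−0.28·log₂(0.28) = 0.5142
−0.12·log₂(0.12) = 0.3671
−0.09·log₂(0.09) = 0.3127
−0.26·log₂(0.26) = 0.5053
−0.25·log₂(0.25) = 0.5000
Sum ≈ 2.1992 → 2.1992 bits.

2.1992 bits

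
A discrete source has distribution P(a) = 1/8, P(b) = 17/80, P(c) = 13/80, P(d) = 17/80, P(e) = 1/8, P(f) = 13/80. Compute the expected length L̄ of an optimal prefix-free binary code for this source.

2.575 bits/symbol

Repeatedly combine the two least-probable nodes; the expected code length is the sum of the merged weights.
merge 1/8 + 1/8 → 1/4
merge 13/80 + 13/80 → 13/40
merge 17/80 + 17/80 → 17/40
merge 1/4 + 13/40 → 23/40
merge 17/40 + 23/40 → 1
L = 1/4 + 13/40 + 17/40 + 23/40 + 1 = 103/40 = 2.575 bits/symbol.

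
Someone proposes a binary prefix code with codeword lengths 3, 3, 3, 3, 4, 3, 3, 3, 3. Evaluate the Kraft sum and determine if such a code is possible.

With common denominator 2^4 = 16: Σ 2^(−ℓᵢ) = 2/16 + 2/16 + 2/16 + 2/16 + 1/16 + 2/16 + 2/16 + 2/16 + 2/16 = 17/16 = 1.0625.
Kraft's inequality requires Σ ≤ 1; here Σ = 1.0625 > 1, so no such prefix code exists.

1.0625; no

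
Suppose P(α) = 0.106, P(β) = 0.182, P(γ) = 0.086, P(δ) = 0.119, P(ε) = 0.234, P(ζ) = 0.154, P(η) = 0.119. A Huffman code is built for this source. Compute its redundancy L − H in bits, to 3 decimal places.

Entropy H = −Σ p log₂ p ≈ 2.7318 bits.
Huffman merges: 43/500+53/500→24/125; 119/1000+119/1000→119/500; 77/500+91/500→42/125; 24/125+117/500→213/500; 119/500+42/125→287/500; 213/500+287/500→1. L = 1383/500 ≈ 2.7660.
L − H = 2.7660 − 2.7318 = 0.034 bits.

0.034 bits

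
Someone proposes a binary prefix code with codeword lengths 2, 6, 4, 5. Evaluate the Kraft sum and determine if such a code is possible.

0.359375; yes

With common denominator 2^6 = 64: Σ 2^(−ℓᵢ) = 16/64 + 1/64 + 4/64 + 2/64 = 23/64 = 0.359375.
Kraft's inequality requires Σ ≤ 1; here Σ = 0.359375 ≤ 1, so such a prefix code exists.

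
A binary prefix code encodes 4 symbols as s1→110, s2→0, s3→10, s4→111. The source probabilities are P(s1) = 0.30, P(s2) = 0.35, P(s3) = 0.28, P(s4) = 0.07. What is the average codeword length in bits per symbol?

2.02 bits/symbol

L̄ = Σ pᵢ·ℓᵢ = 0.30·3 + 0.35·1 + 0.28·2 + 0.07·3 = 2.02 bits/symbol.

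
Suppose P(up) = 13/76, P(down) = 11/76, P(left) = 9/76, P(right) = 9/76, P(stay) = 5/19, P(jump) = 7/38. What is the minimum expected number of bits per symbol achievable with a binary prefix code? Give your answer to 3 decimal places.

Repeatedly combine the two least-probable nodes; the expected code length is the sum of the merged weights.
merge 9/76 + 9/76 → 9/38
merge 11/76 + 13/76 → 6/19
merge 7/38 + 9/38 → 8/19
merge 5/19 + 6/19 → 11/19
merge 8/19 + 11/19 → 1
L = 9/38 + 6/19 + 8/19 + 11/19 + 1 = 97/38 ≈ 2.553 bits/symbol.

2.553 bits/symbol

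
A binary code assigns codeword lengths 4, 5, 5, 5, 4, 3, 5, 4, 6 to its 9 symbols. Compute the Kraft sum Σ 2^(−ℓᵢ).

0.453125

With common denominator 2^6 = 64: Σ 2^(−ℓᵢ) = 4/64 + 2/64 + 2/64 + 2/64 + 4/64 + 8/64 + 2/64 + 4/64 + 1/64 = 29/64 = 0.453125.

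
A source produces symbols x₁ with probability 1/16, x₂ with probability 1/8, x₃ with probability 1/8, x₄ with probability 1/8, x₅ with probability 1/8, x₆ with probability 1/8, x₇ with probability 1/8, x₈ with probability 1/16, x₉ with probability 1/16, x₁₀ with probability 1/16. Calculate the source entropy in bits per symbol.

Each probability is a power of 1/2, so log₂(1/p) is an integer.
H = Σ p·log₂(1/p) = 1/16·4 + 1/8·3 + 1/8·3 + 1/8·3 + 1/8·3 + 1/8·3 + 1/8·3 + 1/16·4 + 1/16·4 + 1/16·4 = 3.25 bits.

3.25 bits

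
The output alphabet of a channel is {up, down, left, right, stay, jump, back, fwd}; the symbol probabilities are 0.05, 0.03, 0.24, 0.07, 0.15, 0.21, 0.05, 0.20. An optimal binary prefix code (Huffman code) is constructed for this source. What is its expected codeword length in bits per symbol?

Repeatedly combine the two least-probable nodes; the expected code length is the sum of the merged weights.
merge 3/100 + 1/20 → 2/25
merge 1/20 + 7/100 → 3/25
merge 2/25 + 3/25 → 1/5
merge 3/20 + 1/5 → 7/20
merge 1/5 + 21/100 → 41/100
merge 6/25 + 7/20 → 59/100
merge 41/100 + 59/100 → 1
L = 2/25 + 3/25 + 1/5 + 7/20 + 41/100 + 59/100 + 1 = 11/4 = 2.75 bits/symbol.

2.75 bits/symbol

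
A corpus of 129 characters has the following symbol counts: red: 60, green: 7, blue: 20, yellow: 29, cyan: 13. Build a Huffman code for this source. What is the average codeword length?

2 bits/symbol

Probabilities are the counts divided by 129.
Repeatedly combine the two least-probable nodes; the expected code length is the sum of the merged weights.
merge 7/129 + 13/129 → 20/129
merge 20/129 + 20/129 → 40/129
merge 29/129 + 40/129 → 23/43
merge 20/43 + 23/43 → 1
L = 20/129 + 40/129 + 23/43 + 1 = 2 bits/symbol.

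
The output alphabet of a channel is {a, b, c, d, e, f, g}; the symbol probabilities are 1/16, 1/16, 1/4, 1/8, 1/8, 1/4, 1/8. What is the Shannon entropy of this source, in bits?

Each probability is a power of 1/2, so log₂(1/p) is an integer.
H = Σ p·log₂(1/p) = 1/16·4 + 1/16·4 + 1/4·2 + 1/8·3 + 1/8·3 + 1/4·2 + 1/8·3 = 2.625 bits.

2.625 bits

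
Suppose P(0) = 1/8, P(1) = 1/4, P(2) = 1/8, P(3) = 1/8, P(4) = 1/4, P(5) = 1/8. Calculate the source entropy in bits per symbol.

2.5 bits

Each probability is a power of 1/2, so log₂(1/p) is an integer.
H = Σ p·log₂(1/p) = 1/8·3 + 1/4·2 + 1/8·3 + 1/8·3 + 1/4·2 + 1/8·3 = 2.5 bits.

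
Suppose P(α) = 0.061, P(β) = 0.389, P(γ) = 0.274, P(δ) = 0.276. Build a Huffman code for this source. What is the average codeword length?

Repeatedly combine the two least-probable nodes; the expected code length is the sum of the merged weights.
merge 61/1000 + 137/500 → 67/200
merge 69/250 + 67/200 → 611/1000
merge 389/1000 + 611/1000 → 1
L = 67/200 + 611/1000 + 1 = 973/500 = 1.946 bits/symbol.

1.946 bits/symbol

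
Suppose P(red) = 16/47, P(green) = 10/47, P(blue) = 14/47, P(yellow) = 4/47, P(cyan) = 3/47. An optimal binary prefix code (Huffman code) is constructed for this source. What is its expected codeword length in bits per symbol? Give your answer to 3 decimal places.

2.149 bits/symbol

Repeatedly combine the two least-probable nodes; the expected code length is the sum of the merged weights.
merge 3/47 + 4/47 → 7/47
merge 7/47 + 10/47 → 17/47
merge 14/47 + 16/47 → 30/47
merge 17/47 + 30/47 → 1
L = 7/47 + 17/47 + 30/47 + 1 = 101/47 ≈ 2.149 bits/symbol.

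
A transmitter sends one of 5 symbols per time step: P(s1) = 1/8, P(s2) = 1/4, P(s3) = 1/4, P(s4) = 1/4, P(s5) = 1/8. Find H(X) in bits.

Each probability is a power of 1/2, so log₂(1/p) is an integer.
H = Σ p·log₂(1/p) = 1/8·3 + 1/4·2 + 1/4·2 + 1/4·2 + 1/8·3 = 2.25 bits.

2.25 bits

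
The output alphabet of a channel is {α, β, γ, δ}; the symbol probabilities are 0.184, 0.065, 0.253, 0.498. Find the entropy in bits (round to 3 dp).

1.708 bits

H = −Σ pᵢ log₂ pᵢ.
−0.184·log₂(0.184) = 0.4494
−0.065·log₂(0.065) = 0.2563
−0.253·log₂(0.253) = 0.5016
−0.498·log₂(0.498) = 0.5009
Sum ≈ 1.7082 → 1.708 bits.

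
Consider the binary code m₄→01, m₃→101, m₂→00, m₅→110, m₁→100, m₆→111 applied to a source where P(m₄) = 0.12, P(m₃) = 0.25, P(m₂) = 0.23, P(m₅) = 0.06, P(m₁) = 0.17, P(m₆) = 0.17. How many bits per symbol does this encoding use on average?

2.65 bits/symbol

L̄ = Σ pᵢ·ℓᵢ = 0.12·2 + 0.25·3 + 0.23·2 + 0.06·3 + 0.17·3 + 0.17·3 = 2.65 bits/symbol.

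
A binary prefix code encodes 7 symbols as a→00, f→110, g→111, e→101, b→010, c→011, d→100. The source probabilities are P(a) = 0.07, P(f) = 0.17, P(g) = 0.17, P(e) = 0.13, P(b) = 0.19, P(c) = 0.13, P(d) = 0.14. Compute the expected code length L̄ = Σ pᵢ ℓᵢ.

2.93 bits/symbol

L̄ = Σ pᵢ·ℓᵢ = 0.07·2 + 0.17·3 + 0.17·3 + 0.13·3 + 0.19·3 + 0.13·3 + 0.14·3 = 2.93 bits/symbol.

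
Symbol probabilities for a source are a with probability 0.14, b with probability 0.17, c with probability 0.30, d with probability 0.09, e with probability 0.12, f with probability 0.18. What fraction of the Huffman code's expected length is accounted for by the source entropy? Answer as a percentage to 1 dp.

Entropy H = −Σ p log₂ p ≈ 2.4778 bits.
Huffman merges: 9/100+3/25→21/100; 7/50+17/100→31/100; 9/50+21/100→39/100; 3/10+31/100→61/100; 39/100+61/100→1. L = 63/25 ≈ 2.5200.
Efficiency = H/L = 2.4778/2.5200 = 98.3%.

98.3%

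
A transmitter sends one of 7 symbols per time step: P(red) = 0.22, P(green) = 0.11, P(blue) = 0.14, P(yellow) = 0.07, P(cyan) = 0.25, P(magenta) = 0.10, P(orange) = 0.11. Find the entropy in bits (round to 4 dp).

H = −Σ pᵢ log₂ pᵢ.
−0.22·log₂(0.22) = 0.4806
−0.11·log₂(0.11) = 0.3503
−0.14·log₂(0.14) = 0.3971
−0.07·log₂(0.07) = 0.2686
−0.25·log₂(0.25) = 0.5000
−0.10·log₂(0.10) = 0.3322
−0.11·log₂(0.11) = 0.3503
Sum ≈ 2.6790 → 2.6790 bits.

2.6790 bits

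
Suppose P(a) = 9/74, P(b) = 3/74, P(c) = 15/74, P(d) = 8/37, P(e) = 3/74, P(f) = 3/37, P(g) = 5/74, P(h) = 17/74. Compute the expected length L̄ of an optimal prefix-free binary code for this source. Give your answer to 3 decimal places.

Repeatedly combine the two least-probable nodes; the expected code length is the sum of the merged weights.
merge 3/74 + 3/74 → 3/37
merge 5/74 + 3/37 → 11/74
merge 3/37 + 9/74 → 15/74
merge 11/74 + 15/74 → 13/37
merge 15/74 + 8/37 → 31/74
merge 17/74 + 13/37 → 43/74
merge 31/74 + 43/74 → 1
L = 3/37 + 11/74 + 15/74 + 13/37 + 31/74 + 43/74 + 1 = 103/37 ≈ 2.784 bits/symbol.

2.784 bits/symbol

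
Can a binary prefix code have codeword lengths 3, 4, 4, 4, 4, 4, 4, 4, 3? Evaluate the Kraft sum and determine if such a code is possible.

0.6875; yes

With common denominator 2^4 = 16: Σ 2^(−ℓᵢ) = 2/16 + 1/16 + 1/16 + 1/16 + 1/16 + 1/16 + 1/16 + 1/16 + 2/16 = 11/16 = 0.6875.
Kraft's inequality requires Σ ≤ 1; here Σ = 0.6875 ≤ 1, so such a prefix code exists.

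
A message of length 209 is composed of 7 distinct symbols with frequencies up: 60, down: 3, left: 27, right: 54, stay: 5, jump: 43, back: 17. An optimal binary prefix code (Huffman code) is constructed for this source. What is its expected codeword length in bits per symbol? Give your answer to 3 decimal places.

2.407 bits/symbol

Probabilities are the counts divided by 209.
Repeatedly combine the two least-probable nodes; the expected code length is the sum of the merged weights.
merge 3/209 + 5/209 → 8/209
merge 8/209 + 17/209 → 25/209
merge 25/209 + 27/209 → 52/209
merge 43/209 + 52/209 → 5/11
merge 54/209 + 60/209 → 6/11
merge 5/11 + 6/11 → 1
L = 8/209 + 25/209 + 52/209 + 5/11 + 6/11 + 1 = 503/209 ≈ 2.407 bits/symbol.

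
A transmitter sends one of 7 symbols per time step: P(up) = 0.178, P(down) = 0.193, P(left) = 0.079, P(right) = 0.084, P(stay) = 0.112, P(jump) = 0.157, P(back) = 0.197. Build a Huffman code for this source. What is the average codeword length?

Repeatedly combine the two least-probable nodes; the expected code length is the sum of the merged weights.
merge 79/1000 + 21/250 → 163/1000
merge 14/125 + 157/1000 → 269/1000
merge 163/1000 + 89/500 → 341/1000
merge 193/1000 + 197/1000 → 39/100
merge 269/1000 + 341/1000 → 61/100
merge 39/100 + 61/100 → 1
L = 163/1000 + 269/1000 + 341/1000 + 39/100 + 61/100 + 1 = 2773/1000 = 2.773 bits/symbol.

2.773 bits/symbol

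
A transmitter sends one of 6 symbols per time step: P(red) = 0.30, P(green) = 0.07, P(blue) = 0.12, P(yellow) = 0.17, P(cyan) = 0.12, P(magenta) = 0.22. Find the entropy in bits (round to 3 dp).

2.439 bits

H = −Σ pᵢ log₂ pᵢ.
−0.30·log₂(0.30) = 0.5211
−0.07·log₂(0.07) = 0.2686
−0.12·log₂(0.12) = 0.3671
−0.17·log₂(0.17) = 0.4346
−0.12·log₂(0.12) = 0.3671
−0.22·log₂(0.22) = 0.4806
Sum ≈ 2.4389 → 2.439 bits.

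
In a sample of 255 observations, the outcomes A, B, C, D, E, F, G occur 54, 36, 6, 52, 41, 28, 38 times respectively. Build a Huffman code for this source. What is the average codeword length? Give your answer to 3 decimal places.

2.718 bits/symbol

Probabilities are the counts divided by 255.
Repeatedly combine the two least-probable nodes; the expected code length is the sum of the merged weights.
merge 2/85 + 28/255 → 2/15
merge 2/15 + 12/85 → 14/51
merge 38/255 + 41/255 → 79/255
merge 52/255 + 18/85 → 106/255
merge 14/51 + 79/255 → 149/255
merge 106/255 + 149/255 → 1
L = 2/15 + 14/51 + 79/255 + 106/255 + 149/255 + 1 = 231/85 ≈ 2.718 bits/symbol.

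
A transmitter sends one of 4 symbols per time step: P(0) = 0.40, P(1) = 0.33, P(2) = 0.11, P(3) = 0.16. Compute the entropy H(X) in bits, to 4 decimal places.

H = −Σ pᵢ log₂ pᵢ.
−0.40·log₂(0.40) = 0.5288
−0.33·log₂(0.33) = 0.5278
−0.11·log₂(0.11) = 0.3503
−0.16·log₂(0.16) = 0.4230
Sum ≈ 1.8299 → 1.8299 bits.

1.8299 bits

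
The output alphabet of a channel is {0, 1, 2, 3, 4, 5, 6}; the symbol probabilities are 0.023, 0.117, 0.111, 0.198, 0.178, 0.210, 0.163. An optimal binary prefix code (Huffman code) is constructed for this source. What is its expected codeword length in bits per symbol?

Repeatedly combine the two least-probable nodes; the expected code length is the sum of the merged weights.
merge 23/1000 + 111/1000 → 67/500
merge 117/1000 + 67/500 → 251/1000
merge 163/1000 + 89/500 → 341/1000
merge 99/500 + 21/100 → 51/125
merge 251/1000 + 341/1000 → 74/125
merge 51/125 + 74/125 → 1
L = 67/500 + 251/1000 + 341/1000 + 51/125 + 74/125 + 1 = 1363/500 = 2.726 bits/symbol.

2.726 bits/symbol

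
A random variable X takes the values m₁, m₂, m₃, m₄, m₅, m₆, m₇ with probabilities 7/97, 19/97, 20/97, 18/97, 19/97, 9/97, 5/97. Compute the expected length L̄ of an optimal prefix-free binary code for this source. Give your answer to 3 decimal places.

Repeatedly combine the two least-probable nodes; the expected code length is the sum of the merged weights.
merge 5/97 + 7/97 → 12/97
merge 9/97 + 12/97 → 21/97
merge 18/97 + 19/97 → 37/97
merge 19/97 + 20/97 → 39/97
merge 21/97 + 37/97 → 58/97
merge 39/97 + 58/97 → 1
L = 12/97 + 21/97 + 37/97 + 39/97 + 58/97 + 1 = 264/97 ≈ 2.722 bits/symbol.

2.722 bits/symbol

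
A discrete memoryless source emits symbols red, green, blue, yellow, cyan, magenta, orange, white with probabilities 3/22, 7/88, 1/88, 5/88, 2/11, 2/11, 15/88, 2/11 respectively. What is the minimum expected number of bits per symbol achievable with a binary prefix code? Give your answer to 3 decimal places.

2.852 bits/symbol

Repeatedly combine the two least-probable nodes; the expected code length is the sum of the merged weights.
merge 1/88 + 5/88 → 3/44
merge 3/44 + 7/88 → 13/88
merge 3/22 + 13/88 → 25/88
merge 15/88 + 2/11 → 31/88
merge 2/11 + 2/11 → 4/11
merge 25/88 + 31/88 → 7/11
merge 4/11 + 7/11 → 1
L = 3/44 + 13/88 + 25/88 + 31/88 + 4/11 + 7/11 + 1 = 251/88 ≈ 2.852 bits/symbol.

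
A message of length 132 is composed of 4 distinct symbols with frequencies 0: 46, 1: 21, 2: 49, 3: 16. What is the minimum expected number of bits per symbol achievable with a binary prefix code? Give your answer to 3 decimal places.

1.909 bits/symbol

Probabilities are the counts divided by 132.
Repeatedly combine the two least-probable nodes; the expected code length is the sum of the merged weights.
merge 4/33 + 7/44 → 37/132
merge 37/132 + 23/66 → 83/132
merge 49/132 + 83/132 → 1
L = 37/132 + 83/132 + 1 = 21/11 ≈ 1.909 bits/symbol.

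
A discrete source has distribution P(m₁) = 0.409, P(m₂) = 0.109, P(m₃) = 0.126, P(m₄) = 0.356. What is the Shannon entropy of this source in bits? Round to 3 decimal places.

1.783 bits

H = −Σ pᵢ log₂ pᵢ.
−0.409·log₂(0.409) = 0.5275
−0.109·log₂(0.109) = 0.3485
−0.126·log₂(0.126) = 0.3766
−0.356·log₂(0.356) = 0.5305
Sum ≈ 1.7831 → 1.783 bits.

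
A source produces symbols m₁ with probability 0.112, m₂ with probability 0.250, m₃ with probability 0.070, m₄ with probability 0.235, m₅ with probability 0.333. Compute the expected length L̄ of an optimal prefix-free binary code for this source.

Repeatedly combine the two least-probable nodes; the expected code length is the sum of the merged weights.
merge 7/100 + 14/125 → 91/500
merge 91/500 + 47/200 → 417/1000
merge 1/4 + 333/1000 → 583/1000
merge 417/1000 + 583/1000 → 1
L = 91/500 + 417/1000 + 583/1000 + 1 = 1091/500 = 2.182 bits/symbol.

2.182 bits/symbol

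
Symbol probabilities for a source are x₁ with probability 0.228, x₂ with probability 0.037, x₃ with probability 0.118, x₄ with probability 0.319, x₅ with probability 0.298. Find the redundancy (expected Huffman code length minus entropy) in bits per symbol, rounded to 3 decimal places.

0.083 bits

Entropy H = −Σ p log₂ p ≈ 2.0724 bits.
Huffman merges: 37/1000+59/500→31/200; 31/200+57/250→383/1000; 149/500+319/1000→617/1000; 383/1000+617/1000→1. L = 431/200 ≈ 2.1550.
L − H = 2.1550 − 2.0724 = 0.083 bits.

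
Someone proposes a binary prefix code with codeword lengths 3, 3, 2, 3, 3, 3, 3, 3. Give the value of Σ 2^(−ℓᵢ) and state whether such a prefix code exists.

With common denominator 2^3 = 8: Σ 2^(−ℓᵢ) = 1/8 + 1/8 + 2/8 + 1/8 + 1/8 + 1/8 + 1/8 + 1/8 = 9/8 = 1.125.
Kraft's inequality requires Σ ≤ 1; here Σ = 1.125 > 1, so no such prefix code exists.

1.125; no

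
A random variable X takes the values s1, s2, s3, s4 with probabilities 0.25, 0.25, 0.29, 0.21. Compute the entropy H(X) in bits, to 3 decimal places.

1.991 bits

H = −Σ pᵢ log₂ pᵢ.
−0.25·log₂(0.25) = 0.5000
−0.25·log₂(0.25) = 0.5000
−0.29·log₂(0.29) = 0.5179
−0.21·log₂(0.21) = 0.4728
Sum ≈ 1.9907 → 1.991 bits.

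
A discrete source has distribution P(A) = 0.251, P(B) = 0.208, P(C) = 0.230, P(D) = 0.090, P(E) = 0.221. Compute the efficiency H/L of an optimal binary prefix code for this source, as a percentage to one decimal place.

Entropy H = −Σ p log₂ p ≈ 2.2534 bits.
Huffman merges: 9/100+26/125→149/500; 221/1000+23/100→451/1000; 251/1000+149/500→549/1000; 451/1000+549/1000→1. L = 1149/500 ≈ 2.2980.
Efficiency = H/L = 2.2534/2.2980 = 98.1%.

98.1%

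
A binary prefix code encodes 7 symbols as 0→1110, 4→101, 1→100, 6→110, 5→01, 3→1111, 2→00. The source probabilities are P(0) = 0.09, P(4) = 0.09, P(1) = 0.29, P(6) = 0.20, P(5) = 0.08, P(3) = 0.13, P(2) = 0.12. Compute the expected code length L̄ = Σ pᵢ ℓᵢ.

L̄ = Σ pᵢ·ℓᵢ = 0.09·4 + 0.09·3 + 0.29·3 + 0.20·3 + 0.08·2 + 0.13·4 + 0.12·2 = 3.02 bits/symbol.

3.02 bits/symbol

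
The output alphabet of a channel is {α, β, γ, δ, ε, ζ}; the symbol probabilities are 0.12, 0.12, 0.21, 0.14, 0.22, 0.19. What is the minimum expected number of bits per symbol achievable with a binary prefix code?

Repeatedly combine the two least-probable nodes; the expected code length is the sum of the merged weights.
merge 3/25 + 3/25 → 6/25
merge 7/50 + 19/100 → 33/100
merge 21/100 + 11/50 → 43/100
merge 6/25 + 33/100 → 57/100
merge 43/100 + 57/100 → 1
L = 6/25 + 33/100 + 43/100 + 57/100 + 1 = 257/100 = 2.57 bits/symbol.

2.57 bits/symbol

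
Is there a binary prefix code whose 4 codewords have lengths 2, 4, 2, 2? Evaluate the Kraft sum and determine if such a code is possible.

With common denominator 2^4 = 16: Σ 2^(−ℓᵢ) = 4/16 + 1/16 + 4/16 + 4/16 = 13/16 = 0.8125.
Kraft's inequality requires Σ ≤ 1; here Σ = 0.8125 ≤ 1, so such a prefix code exists.

0.8125; yes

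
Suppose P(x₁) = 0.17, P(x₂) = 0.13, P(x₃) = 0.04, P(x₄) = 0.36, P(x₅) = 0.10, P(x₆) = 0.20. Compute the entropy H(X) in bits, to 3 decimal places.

H = −Σ pᵢ log₂ pᵢ.
−0.17·log₂(0.17) = 0.4346
−0.13·log₂(0.13) = 0.3826
−0.04·log₂(0.04) = 0.1858
−0.36·log₂(0.36) = 0.5306
−0.10·log₂(0.10) = 0.3322
−0.20·log₂(0.20) = 0.4644
Sum ≈ 2.3302 → 2.330 bits.

2.330 bits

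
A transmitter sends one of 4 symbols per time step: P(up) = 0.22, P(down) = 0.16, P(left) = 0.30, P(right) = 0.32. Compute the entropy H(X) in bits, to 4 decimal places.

H = −Σ pᵢ log₂ pᵢ.
−0.22·log₂(0.22) = 0.4806
−0.16·log₂(0.16) = 0.4230
−0.30·log₂(0.30) = 0.5211
−0.32·log₂(0.32) = 0.5260
Sum ≈ 1.9507 → 1.9507 bits.

1.9507 bits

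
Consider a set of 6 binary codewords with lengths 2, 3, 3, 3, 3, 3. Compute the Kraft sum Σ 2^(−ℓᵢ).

With common denominator 2^3 = 8: Σ 2^(−ℓᵢ) = 2/8 + 1/8 + 1/8 + 1/8 + 1/8 + 1/8 = 7/8 = 0.875.

0.875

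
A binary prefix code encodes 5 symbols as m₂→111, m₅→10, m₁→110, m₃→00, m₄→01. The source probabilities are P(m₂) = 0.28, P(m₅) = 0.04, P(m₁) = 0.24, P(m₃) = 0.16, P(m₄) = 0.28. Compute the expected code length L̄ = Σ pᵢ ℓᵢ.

L̄ = Σ pᵢ·ℓᵢ = 0.28·3 + 0.04·2 + 0.24·3 + 0.16·2 + 0.28·2 = 2.52 bits/symbol.

2.52 bits/symbol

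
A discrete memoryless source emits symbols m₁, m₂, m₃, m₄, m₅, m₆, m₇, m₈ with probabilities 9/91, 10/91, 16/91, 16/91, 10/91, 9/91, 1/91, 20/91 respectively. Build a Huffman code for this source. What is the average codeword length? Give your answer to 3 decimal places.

2.890 bits/symbol

Repeatedly combine the two least-probable nodes; the expected code length is the sum of the merged weights.
merge 1/91 + 9/91 → 10/91
merge 9/91 + 10/91 → 19/91
merge 10/91 + 10/91 → 20/91
merge 16/91 + 16/91 → 32/91
merge 19/91 + 20/91 → 3/7
merge 20/91 + 32/91 → 4/7
merge 3/7 + 4/7 → 1
L = 10/91 + 19/91 + 20/91 + 32/91 + 3/7 + 4/7 + 1 = 263/91 ≈ 2.890 bits/symbol.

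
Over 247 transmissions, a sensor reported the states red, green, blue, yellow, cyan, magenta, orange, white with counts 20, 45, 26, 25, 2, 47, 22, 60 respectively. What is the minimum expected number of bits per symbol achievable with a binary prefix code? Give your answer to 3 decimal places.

2.834 bits/symbol

Probabilities are the counts divided by 247.
Repeatedly combine the two least-probable nodes; the expected code length is the sum of the merged weights.
merge 2/247 + 20/247 → 22/247
merge 22/247 + 22/247 → 44/247
merge 25/247 + 2/19 → 51/247
merge 44/247 + 45/247 → 89/247
merge 47/247 + 51/247 → 98/247
merge 60/247 + 89/247 → 149/247
merge 98/247 + 149/247 → 1
L = 22/247 + 44/247 + 51/247 + 89/247 + 98/247 + 149/247 + 1 = 700/247 ≈ 2.834 bits/symbol.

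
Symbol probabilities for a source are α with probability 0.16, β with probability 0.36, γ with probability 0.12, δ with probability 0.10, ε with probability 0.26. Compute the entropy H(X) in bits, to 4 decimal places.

2.1582 bits

H = −Σ pᵢ log₂ pᵢ.
−0.16·log₂(0.16) = 0.4230
−0.36·log₂(0.36) = 0.5306
−0.12·log₂(0.12) = 0.3671
−0.10·log₂(0.10) = 0.3322
−0.26·log₂(0.26) = 0.5053
Sum ≈ 2.1582 → 2.1582 bits.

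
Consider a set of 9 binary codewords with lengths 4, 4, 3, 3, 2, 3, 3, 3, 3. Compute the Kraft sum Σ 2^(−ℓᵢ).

1.125

With common denominator 2^4 = 16: Σ 2^(−ℓᵢ) = 1/16 + 1/16 + 2/16 + 2/16 + 4/16 + 2/16 + 2/16 + 2/16 + 2/16 = 18/16 = 1.125.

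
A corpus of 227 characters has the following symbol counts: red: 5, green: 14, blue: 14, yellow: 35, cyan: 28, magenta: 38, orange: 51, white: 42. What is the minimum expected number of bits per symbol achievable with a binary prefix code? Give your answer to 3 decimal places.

Probabilities are the counts divided by 227.
Repeatedly combine the two least-probable nodes; the expected code length is the sum of the merged weights.
merge 5/227 + 14/227 → 19/227
merge 14/227 + 19/227 → 33/227
merge 28/227 + 33/227 → 61/227
merge 35/227 + 38/227 → 73/227
merge 42/227 + 51/227 → 93/227
merge 61/227 + 73/227 → 134/227
merge 93/227 + 134/227 → 1
L = 19/227 + 33/227 + 61/227 + 73/227 + 93/227 + 134/227 + 1 = 640/227 ≈ 2.819 bits/symbol.

2.819 bits/symbol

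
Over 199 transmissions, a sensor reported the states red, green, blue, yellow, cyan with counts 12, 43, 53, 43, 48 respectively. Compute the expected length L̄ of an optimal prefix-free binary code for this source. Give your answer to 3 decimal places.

2.276 bits/symbol

Probabilities are the counts divided by 199.
Repeatedly combine the two least-probable nodes; the expected code length is the sum of the merged weights.
merge 12/199 + 43/199 → 55/199
merge 43/199 + 48/199 → 91/199
merge 53/199 + 55/199 → 108/199
merge 91/199 + 108/199 → 1
L = 55/199 + 91/199 + 108/199 + 1 = 453/199 ≈ 2.276 bits/symbol.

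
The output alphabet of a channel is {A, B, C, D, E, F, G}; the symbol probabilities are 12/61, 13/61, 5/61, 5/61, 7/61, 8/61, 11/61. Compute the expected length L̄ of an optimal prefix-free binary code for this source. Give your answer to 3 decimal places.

Repeatedly combine the two least-probable nodes; the expected code length is the sum of the merged weights.
merge 5/61 + 5/61 → 10/61
merge 7/61 + 8/61 → 15/61
merge 10/61 + 11/61 → 21/61
merge 12/61 + 13/61 → 25/61
merge 15/61 + 21/61 → 36/61
merge 25/61 + 36/61 → 1
L = 10/61 + 15/61 + 21/61 + 25/61 + 36/61 + 1 = 168/61 ≈ 2.754 bits/symbol.

2.754 bits/symbol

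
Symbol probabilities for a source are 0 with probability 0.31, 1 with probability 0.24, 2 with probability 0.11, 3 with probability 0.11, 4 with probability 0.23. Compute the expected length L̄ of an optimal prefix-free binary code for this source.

2.22 bits/symbol

Repeatedly combine the two least-probable nodes; the expected code length is the sum of the merged weights.
merge 11/100 + 11/100 → 11/50
merge 11/50 + 23/100 → 9/20
merge 6/25 + 31/100 → 11/20
merge 9/20 + 11/20 → 1
L = 11/50 + 9/20 + 11/20 + 1 = 111/50 = 2.22 bits/symbol.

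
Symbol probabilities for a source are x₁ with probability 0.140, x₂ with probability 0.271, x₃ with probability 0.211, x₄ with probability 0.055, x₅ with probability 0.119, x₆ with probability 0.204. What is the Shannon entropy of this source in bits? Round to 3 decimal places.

2.445 bits

H = −Σ pᵢ log₂ pᵢ.
−0.140·log₂(0.140) = 0.3971
−0.271·log₂(0.271) = 0.5105
−0.211·log₂(0.211) = 0.4736
−0.055·log₂(0.055) = 0.2301
−0.119·log₂(0.119) = 0.3654
−0.204·log₂(0.204) = 0.4678
Sum ≈ 2.4446 → 2.445 bits.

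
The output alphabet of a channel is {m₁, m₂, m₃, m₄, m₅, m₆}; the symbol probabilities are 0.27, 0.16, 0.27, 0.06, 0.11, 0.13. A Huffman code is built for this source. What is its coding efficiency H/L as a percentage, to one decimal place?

Entropy H = −Σ p log₂ p ≈ 2.4195 bits.
Huffman merges: 3/50+11/100→17/100; 13/100+4/25→29/100; 17/100+27/100→11/25; 27/100+29/100→14/25; 11/25+14/25→1. L = 123/50 ≈ 2.4600.
Efficiency = H/L = 2.4195/2.4600 = 98.4%.

98.4%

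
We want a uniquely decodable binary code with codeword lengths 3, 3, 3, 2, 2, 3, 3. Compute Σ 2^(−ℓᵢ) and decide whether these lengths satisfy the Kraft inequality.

1.125; no

With common denominator 2^3 = 8: Σ 2^(−ℓᵢ) = 1/8 + 1/8 + 1/8 + 2/8 + 2/8 + 1/8 + 1/8 = 9/8 = 1.125.
Kraft's inequality requires Σ ≤ 1; here Σ = 1.125 > 1, so no such prefix code exists.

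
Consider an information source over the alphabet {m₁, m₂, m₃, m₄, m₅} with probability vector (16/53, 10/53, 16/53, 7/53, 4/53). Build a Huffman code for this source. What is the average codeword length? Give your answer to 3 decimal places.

2.208 bits/symbol

Repeatedly combine the two least-probable nodes; the expected code length is the sum of the merged weights.
merge 4/53 + 7/53 → 11/53
merge 10/53 + 11/53 → 21/53
merge 16/53 + 16/53 → 32/53
merge 21/53 + 32/53 → 1
L = 11/53 + 21/53 + 32/53 + 1 = 117/53 ≈ 2.208 bits/symbol.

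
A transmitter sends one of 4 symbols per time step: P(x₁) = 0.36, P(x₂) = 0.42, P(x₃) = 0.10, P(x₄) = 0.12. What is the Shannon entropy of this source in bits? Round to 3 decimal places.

H = −Σ pᵢ log₂ pᵢ.
−0.36·log₂(0.36) = 0.5306
−0.42·log₂(0.42) = 0.5256
−0.10·log₂(0.10) = 0.3322
−0.12·log₂(0.12) = 0.3671
Sum ≈ 1.7555 → 1.756 bits.

1.756 bits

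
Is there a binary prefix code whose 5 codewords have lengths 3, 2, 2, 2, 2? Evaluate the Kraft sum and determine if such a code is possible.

With common denominator 2^3 = 8: Σ 2^(−ℓᵢ) = 1/8 + 2/8 + 2/8 + 2/8 + 2/8 = 9/8 = 1.125.
Kraft's inequality requires Σ ≤ 1; here Σ = 1.125 > 1, so no such prefix code exists.

1.125; no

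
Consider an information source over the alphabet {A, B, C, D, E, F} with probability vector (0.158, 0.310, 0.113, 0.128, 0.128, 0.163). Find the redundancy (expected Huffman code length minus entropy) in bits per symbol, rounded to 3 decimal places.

Entropy H = −Σ p log₂ p ≈ 2.4857 bits.
Huffman merges: 113/1000+16/125→241/1000; 16/125+79/500→143/500; 163/1000+241/1000→101/250; 143/500+31/100→149/250; 101/250+149/250→1. L = 2527/1000 ≈ 2.5270.
L − H = 2.5270 − 2.4857 = 0.041 bits.

0.041 bits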